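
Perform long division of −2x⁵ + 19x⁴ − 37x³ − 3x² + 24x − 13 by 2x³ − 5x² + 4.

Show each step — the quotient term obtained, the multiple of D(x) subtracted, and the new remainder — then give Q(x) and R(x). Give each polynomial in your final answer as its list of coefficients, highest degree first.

Q = [-1, 7, -1]; R = [-4, -4, -9]

Step 1: lead(−2x⁵ + 19x⁴ − 37x³ − 3x² + 24x − 13) ÷ lead(D) = −2x⁵ ÷ 2x³ = −x². Subtract (−x²)·D = −2x⁵ + 5x⁴ − 4x². Remainder: 14x⁴ − 37x³ + x² + 24x − 13.
Step 2: lead(14x⁴ − 37x³ + x² + 24x − 13) ÷ lead(D) = 14x⁴ ÷ 2x³ = 7x. Subtract (7x)·D = 14x⁴ − 35x³ + 28x. Remainder: −2x³ + x² − 4x − 13.
Step 3: lead(−2x³ + x² − 4x − 13) ÷ lead(D) = −2x³ ÷ 2x³ = −1. Subtract (−1)·D = −2x³ + 5x² − 4. Remainder: −4x² − 4x − 9.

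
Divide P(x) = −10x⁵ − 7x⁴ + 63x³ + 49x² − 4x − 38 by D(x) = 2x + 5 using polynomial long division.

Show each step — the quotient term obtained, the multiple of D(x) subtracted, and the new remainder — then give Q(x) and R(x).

Q(x) = −5x⁴ + 9x³ + 9x² + 2x − 7; R(x) = −3

Step 1: lead(−10x⁵ − 7x⁴ + 63x³ + 49x² − 4x − 38) ÷ lead(D) = −10x⁵ ÷ 2x = −5x⁴. Subtract (−5x⁴)·D = −10x⁵ − 25x⁴. Remainder: 18x⁴ + 63x³ + 49x² − 4x − 38.
Step 2: lead(18x⁴ + 63x³ + 49x² − 4x − 38) ÷ lead(D) = 18x⁴ ÷ 2x = 9x³. Subtract (9x³)·D = 18x⁴ + 45x³. Remainder: 18x³ + 49x² − 4x − 38.
Step 3: lead(18x³ + 49x² − 4x − 38) ÷ lead(D) = 18x³ ÷ 2x = 9x². Subtract (9x²)·D = 18x³ + 45x². Remainder: 4x² − 4x − 38.
Step 4: lead(4x² − 4x − 38) ÷ lead(D) = 4x² ÷ 2x = 2x. Subtract (2x)·D = 4x² + 10x. Remainder: −14x − 38.
Step 5: lead(−14x − 38) ÷ lead(D) = −14x ÷ 2x = −7. Subtract (−7)·D = −14x − 35. Remainder: −3.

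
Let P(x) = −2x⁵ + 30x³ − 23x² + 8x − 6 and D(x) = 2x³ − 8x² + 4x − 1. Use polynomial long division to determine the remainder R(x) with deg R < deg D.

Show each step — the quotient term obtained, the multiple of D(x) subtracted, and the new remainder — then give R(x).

R(x) = −5

Step 1: lead(−2x⁵ + 30x³ − 23x² + 8x − 6) ÷ lead(D) = −2x⁵ ÷ 2x³ = −x². Subtract (−x²)·D = −2x⁵ + 8x⁴ − 4x³ + x². Remainder: −8x⁴ + 34x³ − 24x² + 8x − 6.
Step 2: lead(−8x⁴ + 34x³ − 24x² + 8x − 6) ÷ lead(D) = −8x⁴ ÷ 2x³ = −4x. Subtract (−4x)·D = −8x⁴ + 32x³ − 16x² + 4x. Remainder: 2x³ − 8x² + 4x − 6.
Step 3: lead(2x³ − 8x² + 4x − 6) ÷ lead(D) = 2x³ ÷ 2x³ = 1. Subtract (1)·D = 2x³ − 8x² + 4x − 1. Remainder: −5.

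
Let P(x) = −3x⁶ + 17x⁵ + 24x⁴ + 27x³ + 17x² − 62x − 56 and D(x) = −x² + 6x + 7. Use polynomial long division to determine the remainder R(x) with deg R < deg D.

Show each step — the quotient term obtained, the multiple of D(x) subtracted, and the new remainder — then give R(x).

R(x) = 0

Step 1: lead(−3x⁶ + 17x⁵ + 24x⁴ + 27x³ + 17x² − 62x − 56) ÷ lead(D) = −3x⁶ ÷ −x² = 3x⁴. Subtract (3x⁴)·D = −3x⁶ + 18x⁵ + 21x⁴. Remainder: −x⁵ + 3x⁴ + 27x³ + 17x² − 62x − 56.
Step 2: lead(−x⁵ + 3x⁴ + 27x³ + 17x² − 62x − 56) ÷ lead(D) = −x⁵ ÷ −x² = x³. Subtract (x³)·D = −x⁵ + 6x⁴ + 7x³. Remainder: −3x⁴ + 20x³ + 17x² − 62x − 56.
Step 3: lead(−3x⁴ + 20x³ + 17x² − 62x − 56) ÷ lead(D) = −3x⁴ ÷ −x² = 3x². Subtract (3x²)·D = −3x⁴ + 18x³ + 21x². Remainder: 2x³ − 4x² − 62x − 56.
Step 4: lead(2x³ − 4x² − 62x − 56) ÷ lead(D) = 2x³ ÷ −x² = −2x. Subtract (−2x)·D = 2x³ − 12x² − 14x. Remainder: 8x² − 48x − 56.
Step 5: lead(8x² − 48x − 56) ÷ lead(D) = 8x² ÷ −x² = −8. Subtract (−8)·D = 8x² − 48x − 56. Remainder: 0.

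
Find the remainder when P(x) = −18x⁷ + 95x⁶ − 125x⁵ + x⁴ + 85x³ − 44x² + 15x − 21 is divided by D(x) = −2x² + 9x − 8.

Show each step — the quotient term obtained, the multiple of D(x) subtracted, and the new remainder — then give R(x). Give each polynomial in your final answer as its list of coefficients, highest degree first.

R = [-3, -5]

Step 1: lead(−18x⁷ + 95x⁶ − 125x⁵ + x⁴ + 85x³ − 44x² + 15x − 21) ÷ lead(D) = −18x⁷ ÷ −2x² = 9x⁵. Subtract (9x⁵)·D = −18x⁷ + 81x⁶ − 72x⁵. Remainder: 14x⁶ − 53x⁵ + x⁴ + 85x³ − 44x² + 15x − 21.
Step 2: lead(14x⁶ − 53x⁵ + x⁴ + 85x³ − 44x² + 15x − 21) ÷ lead(D) = 14x⁶ ÷ −2x² = −7x⁴. Subtract (−7x⁴)·D = 14x⁶ − 63x⁵ + 56x⁴. Remainder: 10x⁵ − 55x⁴ + 85x³ − 44x² + 15x − 21.
Step 3: lead(10x⁵ − 55x⁴ + 85x³ − 44x² + 15x − 21) ÷ lead(D) = 10x⁵ ÷ −2x² = −5x³. Subtract (−5x³)·D = 10x⁵ − 45x⁴ + 40x³. Remainder: −10x⁴ + 45x³ − 44x² + 15x − 21.
Step 4: lead(−10x⁴ + 45x³ − 44x² + 15x − 21) ÷ lead(D) = −10x⁴ ÷ −2x² = 5x². Subtract (5x²)·D = −10x⁴ + 45x³ − 40x². Remainder: −4x² + 15x − 21.
Step 5: lead(−4x² + 15x − 21) ÷ lead(D) = −4x² ÷ −2x² = 2. Subtract (2)·D = −4x² + 18x − 16. Remainder: −3x − 5.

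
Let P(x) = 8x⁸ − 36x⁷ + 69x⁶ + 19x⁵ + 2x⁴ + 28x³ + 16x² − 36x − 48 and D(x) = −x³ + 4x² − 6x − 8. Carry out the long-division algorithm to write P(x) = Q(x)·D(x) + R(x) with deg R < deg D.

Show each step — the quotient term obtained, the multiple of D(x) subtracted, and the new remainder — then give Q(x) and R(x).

Step 1: lead(8x⁸ − 36x⁷ + 69x⁶ + 19x⁵ + 2x⁴ + 28x³ + 16x² − 36x − 48) ÷ lead(D) = 8x⁸ ÷ −x³ = −8x⁵. Subtract (−8x⁵)·D = 8x⁸ − 32x⁷ + 48x⁶ + 64x⁵. Remainder: −4x⁷ + 21x⁶ − 45x⁵ + 2x⁴ + 28x³ + 16x² − 36x − 48.
Step 2: lead(−4x⁷ + 21x⁶ − 45x⁵ + 2x⁴ + 28x³ + 16x² − 36x − 48) ÷ lead(D) = −4x⁷ ÷ −x³ = 4x⁴. Subtract (4x⁴)·D = −4x⁷ + 16x⁶ − 24x⁵ − 32x⁴. Remainder: 5x⁶ − 21x⁵ + 34x⁴ + 28x³ + 16x² − 36x − 48.
Step 3: lead(5x⁶ − 21x⁵ + 34x⁴ + 28x³ + 16x² − 36x − 48) ÷ lead(D) = 5x⁶ ÷ −x³ = −5x³. Subtract (−5x³)·D = 5x⁶ − 20x⁵ + 30x⁴ + 40x³. Remainder: −x⁵ + 4x⁴ − 12x³ + 16x² − 36x − 48.
Step 4: lead(−x⁵ + 4x⁴ − 12x³ + 16x² − 36x − 48) ÷ lead(D) = −x⁵ ÷ −x³ = x². Subtract (x²)·D = −x⁵ + 4x⁴ − 6x³ − 8x². Remainder: −6x³ + 24x² − 36x − 48.
Step 5: lead(−6x³ + 24x² − 36x − 48) ÷ lead(D) = −6x³ ÷ −x³ = 6. Subtract (6)·D = −6x³ + 24x² − 36x − 48. Remainder: 0.

Q(x) = −8x⁵ + 4x⁴ − 5x³ + x² + 6; R(x) = 0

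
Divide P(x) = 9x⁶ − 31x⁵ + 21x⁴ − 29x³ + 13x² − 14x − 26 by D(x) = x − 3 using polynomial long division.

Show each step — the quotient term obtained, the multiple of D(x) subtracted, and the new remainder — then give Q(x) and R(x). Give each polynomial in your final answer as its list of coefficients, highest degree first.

Q = [9, -4, 9, -2, 7, 7]; R = [-5]

Step 1: lead(9x⁶ − 31x⁵ + 21x⁴ − 29x³ + 13x² − 14x − 26) ÷ lead(D) = 9x⁶ ÷ x = 9x⁵. Subtract (9x⁵)·D = 9x⁶ − 27x⁵. Remainder: −4x⁵ + 21x⁴ − 29x³ + 13x² − 14x − 26.
Step 2: lead(−4x⁵ + 21x⁴ − 29x³ + 13x² − 14x − 26) ÷ lead(D) = −4x⁵ ÷ x = −4x⁴. Subtract (−4x⁴)·D = −4x⁵ + 12x⁴. Remainder: 9x⁴ − 29x³ + 13x² − 14x − 26.
Step 3: lead(9x⁴ − 29x³ + 13x² − 14x − 26) ÷ lead(D) = 9x⁴ ÷ x = 9x³. Subtract (9x³)·D = 9x⁴ − 27x³. Remainder: −2x³ + 13x² − 14x − 26.
Step 4: lead(−2x³ + 13x² − 14x − 26) ÷ lead(D) = −2x³ ÷ x = −2x². Subtract (−2x²)·D = −2x³ + 6x². Remainder: 7x² − 14x − 26.
Step 5: lead(7x² − 14x − 26) ÷ lead(D) = 7x² ÷ x = 7x. Subtract (7x)·D = 7x² − 21x. Remainder: 7x − 26.
Step 6: lead(7x − 26) ÷ lead(D) = 7x ÷ x = 7. Subtract (7)·D = 7x − 21. Remainder: −5.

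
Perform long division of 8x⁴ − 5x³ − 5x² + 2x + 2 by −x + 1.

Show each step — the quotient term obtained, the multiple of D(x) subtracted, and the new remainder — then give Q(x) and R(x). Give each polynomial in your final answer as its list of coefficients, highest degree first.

Step 1: lead(8x⁴ − 5x³ − 5x² + 2x + 2) ÷ lead(D) = 8x⁴ ÷ −x = −8x³. Subtract (−8x³)·D = 8x⁴ − 8x³. Remainder: 3x³ − 5x² + 2x + 2.
Step 2: lead(3x³ − 5x² + 2x + 2) ÷ lead(D) = 3x³ ÷ −x = −3x². Subtract (−3x²)·D = 3x³ − 3x². Remainder: −2x² + 2x + 2.
Step 3: lead(−2x² + 2x + 2) ÷ lead(D) = −2x² ÷ −x = 2x. Subtract (2x)·D = −2x² + 2x. Remainder: 2.

Q = [-8, -3, 2, 0]; R = [2]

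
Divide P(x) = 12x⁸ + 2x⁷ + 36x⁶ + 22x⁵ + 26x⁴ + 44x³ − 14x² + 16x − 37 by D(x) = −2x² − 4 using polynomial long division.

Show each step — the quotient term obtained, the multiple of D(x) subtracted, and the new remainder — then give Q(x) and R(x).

Q(x) = −6x⁶ − x⁵ − 6x⁴ − 9x³ − x² − 4x + 9; R(x) = −1

Step 1: lead(12x⁸ + 2x⁷ + 36x⁶ + 22x⁵ + 26x⁴ + 44x³ − 14x² + 16x − 37) ÷ lead(D) = 12x⁸ ÷ −2x² = −6x⁶. Subtract (−6x⁶)·D = 12x⁸ + 24x⁶. Remainder: 2x⁷ + 12x⁶ + 22x⁵ + 26x⁴ + 44x³ − 14x² + 16x − 37.
Step 2: lead(2x⁷ + 12x⁶ + 22x⁵ + 26x⁴ + 44x³ − 14x² + 16x − 37) ÷ lead(D) = 2x⁷ ÷ −2x² = −x⁵. Subtract (−x⁵)·D = 2x⁷ + 4x⁵. Remainder: 12x⁶ + 18x⁵ + 26x⁴ + 44x³ − 14x² + 16x − 37.
Step 3: lead(12x⁶ + 18x⁵ + 26x⁴ + 44x³ − 14x² + 16x − 37) ÷ lead(D) = 12x⁶ ÷ −2x² = −6x⁴. Subtract (−6x⁴)·D = 12x⁶ + 24x⁴. Remainder: 18x⁵ + 2x⁴ + 44x³ − 14x² + 16x − 37.
Step 4: lead(18x⁵ + 2x⁴ + 44x³ − 14x² + 16x − 37) ÷ lead(D) = 18x⁵ ÷ −2x² = −9x³. Subtract (−9x³)·D = 18x⁵ + 36x³. Remainder: 2x⁴ + 8x³ − 14x² + 16x − 37.
Step 5: lead(2x⁴ + 8x³ − 14x² + 16x − 37) ÷ lead(D) = 2x⁴ ÷ −2x² = −x². Subtract (−x²)·D = 2x⁴ + 4x². Remainder: 8x³ − 18x² + 16x − 37.
Step 6: lead(8x³ − 18x² + 16x − 37) ÷ lead(D) = 8x³ ÷ −2x² = −4x. Subtract (−4x)·D = 8x³ + 16x. Remainder: −18x² − 37.
Step 7: lead(−18x² − 37) ÷ lead(D) = −18x² ÷ −2x² = 9. Subtract (9)·D = −18x² − 36. Remainder: −1.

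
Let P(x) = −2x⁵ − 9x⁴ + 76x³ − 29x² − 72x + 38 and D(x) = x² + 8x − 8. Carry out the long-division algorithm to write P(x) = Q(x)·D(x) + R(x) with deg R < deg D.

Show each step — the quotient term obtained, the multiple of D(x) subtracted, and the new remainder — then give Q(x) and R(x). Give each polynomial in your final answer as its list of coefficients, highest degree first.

Q = [-2, 7, 4, -5]; R = [-2]

Step 1: lead(−2x⁵ − 9x⁴ + 76x³ − 29x² − 72x + 38) ÷ lead(D) = −2x⁵ ÷ x² = −2x³. Subtract (−2x³)·D = −2x⁵ − 16x⁴ + 16x³. Remainder: 7x⁴ + 60x³ − 29x² − 72x + 38.
Step 2: lead(7x⁴ + 60x³ − 29x² − 72x + 38) ÷ lead(D) = 7x⁴ ÷ x² = 7x². Subtract (7x²)·D = 7x⁴ + 56x³ − 56x². Remainder: 4x³ + 27x² − 72x + 38.
Step 3: lead(4x³ + 27x² − 72x + 38) ÷ lead(D) = 4x³ ÷ x² = 4x. Subtract (4x)·D = 4x³ + 32x² − 32x. Remainder: −5x² − 40x + 38.
Step 4: lead(−5x² − 40x + 38) ÷ lead(D) = −5x² ÷ x² = −5. Subtract (−5)·D = −5x² − 40x + 40. Remainder: −2.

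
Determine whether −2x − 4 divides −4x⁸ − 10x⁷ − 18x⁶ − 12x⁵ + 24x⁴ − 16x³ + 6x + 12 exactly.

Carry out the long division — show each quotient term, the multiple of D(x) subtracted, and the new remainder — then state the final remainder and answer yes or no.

R(x) = 0, so D(x) is a factor of P(x). yes

Step 1: lead(−4x⁸ − 10x⁷ − 18x⁶ − 12x⁵ + 24x⁴ − 16x³ + 6x + 12) ÷ lead(D) = −4x⁸ ÷ −2x = 2x⁷. Subtract (2x⁷)·D = −4x⁸ − 8x⁷. Remainder: −2x⁷ − 18x⁶ − 12x⁵ + 24x⁴ − 16x³ + 6x + 12.
Step 2: lead(−2x⁷ − 18x⁶ − 12x⁵ + 24x⁴ − 16x³ + 6x + 12) ÷ lead(D) = −2x⁷ ÷ −2x = x⁶. Subtract (x⁶)·D = −2x⁷ − 4x⁶. Remainder: −14x⁶ − 12x⁵ + 24x⁴ − 16x³ + 6x + 12.
Step 3: lead(−14x⁶ − 12x⁵ + 24x⁴ − 16x³ + 6x + 12) ÷ lead(D) = −14x⁶ ÷ −2x = 7x⁵. Subtract (7x⁵)·D = −14x⁶ − 28x⁵. Remainder: 16x⁵ + 24x⁴ − 16x³ + 6x + 12.
Step 4: lead(16x⁵ + 24x⁴ − 16x³ + 6x + 12) ÷ lead(D) = 16x⁵ ÷ −2x = −8x⁴. Subtract (−8x⁴)·D = 16x⁵ + 32x⁴. Remainder: −8x⁴ − 16x³ + 6x + 12.
Step 5: lead(−8x⁴ − 16x³ + 6x + 12) ÷ lead(D) = −8x⁴ ÷ −2x = 4x³. Subtract (4x³)·D = −8x⁴ − 16x³. Remainder: 6x + 12.
Step 6: lead(6x + 12) ÷ lead(D) = 6x ÷ −2x = −3. Subtract (−3)·D = 6x + 12. Remainder: 0.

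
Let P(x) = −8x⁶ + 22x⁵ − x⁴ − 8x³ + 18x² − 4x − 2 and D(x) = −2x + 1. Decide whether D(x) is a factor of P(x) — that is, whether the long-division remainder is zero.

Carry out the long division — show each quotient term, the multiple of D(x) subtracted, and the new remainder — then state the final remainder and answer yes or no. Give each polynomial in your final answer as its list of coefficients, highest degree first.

R = [0], so D(x) is a factor of P(x). yes

Step 1: lead(−8x⁶ + 22x⁵ − x⁴ − 8x³ + 18x² − 4x − 2) ÷ lead(D) = −8x⁶ ÷ −2x = 4x⁵. Subtract (4x⁵)·D = −8x⁶ + 4x⁵. Remainder: 18x⁵ − x⁴ − 8x³ + 18x² − 4x − 2.
Step 2: lead(18x⁵ − x⁴ − 8x³ + 18x² − 4x − 2) ÷ lead(D) = 18x⁵ ÷ −2x = −9x⁴. Subtract (−9x⁴)·D = 18x⁵ − 9x⁴. Remainder: 8x⁴ − 8x³ + 18x² − 4x − 2.
Step 3: lead(8x⁴ − 8x³ + 18x² − 4x − 2) ÷ lead(D) = 8x⁴ ÷ −2x = −4x³. Subtract (−4x³)·D = 8x⁴ − 4x³. Remainder: −4x³ + 18x² − 4x − 2.
Step 4: lead(−4x³ + 18x² − 4x − 2) ÷ lead(D) = −4x³ ÷ −2x = 2x². Subtract (2x²)·D = −4x³ + 2x². Remainder: 16x² − 4x − 2.
Step 5: lead(16x² − 4x − 2) ÷ lead(D) = 16x² ÷ −2x = −8x. Subtract (−8x)·D = 16x² − 8x. Remainder: 4x − 2.
Step 6: lead(4x − 2) ÷ lead(D) = 4x ÷ −2x = −2. Subtract (−2)·D = 4x − 2. Remainder: 0.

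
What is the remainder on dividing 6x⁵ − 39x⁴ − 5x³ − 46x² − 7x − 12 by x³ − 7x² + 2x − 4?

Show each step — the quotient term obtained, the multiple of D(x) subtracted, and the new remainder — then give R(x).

R(x) = −3x + 4

Step 1: lead(6x⁵ − 39x⁴ − 5x³ − 46x² − 7x − 12) ÷ lead(D) = 6x⁵ ÷ x³ = 6x². Subtract (6x²)·D = 6x⁵ − 42x⁴ + 12x³ − 24x². Remainder: 3x⁴ − 17x³ − 22x² − 7x − 12.
Step 2: lead(3x⁴ − 17x³ − 22x² − 7x − 12) ÷ lead(D) = 3x⁴ ÷ x³ = 3x. Subtract (3x)·D = 3x⁴ − 21x³ + 6x² − 12x. Remainder: 4x³ − 28x² + 5x − 12.
Step 3: lead(4x³ − 28x² + 5x − 12) ÷ lead(D) = 4x³ ÷ x³ = 4. Subtract (4)·D = 4x³ − 28x² + 8x − 16. Remainder: −3x + 4.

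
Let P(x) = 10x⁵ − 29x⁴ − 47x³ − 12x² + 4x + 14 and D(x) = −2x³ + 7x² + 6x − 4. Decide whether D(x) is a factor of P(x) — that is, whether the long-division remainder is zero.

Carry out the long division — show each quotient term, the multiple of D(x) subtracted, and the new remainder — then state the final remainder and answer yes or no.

R(x) = 4x + 6, so D(x) is not a factor of P(x). no

Step 1: lead(10x⁵ − 29x⁴ − 47x³ − 12x² + 4x + 14) ÷ lead(D) = 10x⁵ ÷ −2x³ = −5x². Subtract (−5x²)·D = 10x⁵ − 35x⁴ − 30x³ + 20x². Remainder: 6x⁴ − 17x³ − 32x² + 4x + 14.
Step 2: lead(6x⁴ − 17x³ − 32x² + 4x + 14) ÷ lead(D) = 6x⁴ ÷ −2x³ = −3x. Subtract (−3x)·D = 6x⁴ − 21x³ − 18x² + 12x. Remainder: 4x³ − 14x² − 8x + 14.
Step 3: lead(4x³ − 14x² − 8x + 14) ÷ lead(D) = 4x³ ÷ −2x³ = −2. Subtract (−2)·D = 4x³ − 14x² − 12x + 8. Remainder: 4x + 6.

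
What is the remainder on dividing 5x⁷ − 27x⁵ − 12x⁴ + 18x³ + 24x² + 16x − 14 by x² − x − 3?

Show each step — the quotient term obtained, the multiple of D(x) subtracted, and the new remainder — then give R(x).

R(x) = 1

Step 1: lead(5x⁷ − 27x⁵ − 12x⁴ + 18x³ + 24x² + 16x − 14) ÷ lead(D) = 5x⁷ ÷ x² = 5x⁵. Subtract (5x⁵)·D = 5x⁷ − 5x⁶ − 15x⁵. Remainder: 5x⁶ − 12x⁵ − 12x⁴ + 18x³ + 24x² + 16x − 14.
Step 2: lead(5x⁶ − 12x⁵ − 12x⁴ + 18x³ + 24x² + 16x − 14) ÷ lead(D) = 5x⁶ ÷ x² = 5x⁴. Subtract (5x⁴)·D = 5x⁶ − 5x⁵ − 15x⁴. Remainder: −7x⁵ + 3x⁴ + 18x³ + 24x² + 16x − 14.
Step 3: lead(−7x⁵ + 3x⁴ + 18x³ + 24x² + 16x − 14) ÷ lead(D) = −7x⁵ ÷ x² = −7x³. Subtract (−7x³)·D = −7x⁵ + 7x⁴ + 21x³. Remainder: −4x⁴ − 3x³ + 24x² + 16x − 14.
Step 4: lead(−4x⁴ − 3x³ + 24x² + 16x − 14) ÷ lead(D) = −4x⁴ ÷ x² = −4x². Subtract (−4x²)·D = −4x⁴ + 4x³ + 12x². Remainder: −7x³ + 12x² + 16x − 14.
Step 5: lead(−7x³ + 12x² + 16x − 14) ÷ lead(D) = −7x³ ÷ x² = −7x. Subtract (−7x)·D = −7x³ + 7x² + 21x. Remainder: 5x² − 5x − 14.
Step 6: lead(5x² − 5x − 14) ÷ lead(D) = 5x² ÷ x² = 5. Subtract (5)·D = 5x² − 5x − 15. Remainder: 1.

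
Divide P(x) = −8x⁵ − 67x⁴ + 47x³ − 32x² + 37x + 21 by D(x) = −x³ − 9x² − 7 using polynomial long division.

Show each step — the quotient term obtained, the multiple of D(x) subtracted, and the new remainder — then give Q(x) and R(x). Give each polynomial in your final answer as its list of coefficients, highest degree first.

Step 1: lead(−8x⁵ − 67x⁴ + 47x³ − 32x² + 37x + 21) ÷ lead(D) = −8x⁵ ÷ −x³ = 8x². Subtract (8x²)·D = −8x⁵ − 72x⁴ − 56x². Remainder: 5x⁴ + 47x³ + 24x² + 37x + 21.
Step 2: lead(5x⁴ + 47x³ + 24x² + 37x + 21) ÷ lead(D) = 5x⁴ ÷ −x³ = −5x. Subtract (−5x)·D = 5x⁴ + 45x³ + 35x. Remainder: 2x³ + 24x² + 2x + 21.
Step 3: lead(2x³ + 24x² + 2x + 21) ÷ lead(D) = 2x³ ÷ −x³ = −2. Subtract (−2)·D = 2x³ + 18x² + 14. Remainder: 6x² + 2x + 7.

Q = [8, -5, -2]; R = [6, 2, 7]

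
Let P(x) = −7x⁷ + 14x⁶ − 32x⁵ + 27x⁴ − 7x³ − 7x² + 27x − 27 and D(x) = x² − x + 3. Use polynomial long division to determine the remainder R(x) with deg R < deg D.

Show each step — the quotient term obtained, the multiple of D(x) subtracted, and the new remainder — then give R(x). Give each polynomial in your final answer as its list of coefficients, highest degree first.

R = [-9]

Step 1: lead(−7x⁷ + 14x⁶ − 32x⁵ + 27x⁴ − 7x³ − 7x² + 27x − 27) ÷ lead(D) = −7x⁷ ÷ x² = −7x⁵. Subtract (−7x⁵)·D = −7x⁷ + 7x⁶ − 21x⁵. Remainder: 7x⁶ − 11x⁵ + 27x⁴ − 7x³ − 7x² + 27x − 27.
Step 2: lead(7x⁶ − 11x⁵ + 27x⁴ − 7x³ − 7x² + 27x − 27) ÷ lead(D) = 7x⁶ ÷ x² = 7x⁴. Subtract (7x⁴)·D = 7x⁶ − 7x⁵ + 21x⁴. Remainder: −4x⁵ + 6x⁴ − 7x³ − 7x² + 27x − 27.
Step 3: lead(−4x⁵ + 6x⁴ − 7x³ − 7x² + 27x − 27) ÷ lead(D) = −4x⁵ ÷ x² = −4x³. Subtract (−4x³)·D = −4x⁵ + 4x⁴ − 12x³. Remainder: 2x⁴ + 5x³ − 7x² + 27x − 27.
Step 4: lead(2x⁴ + 5x³ − 7x² + 27x − 27) ÷ lead(D) = 2x⁴ ÷ x² = 2x². Subtract (2x²)·D = 2x⁴ − 2x³ + 6x². Remainder: 7x³ − 13x² + 27x − 27.
Step 5: lead(7x³ − 13x² + 27x − 27) ÷ lead(D) = 7x³ ÷ x² = 7x. Subtract (7x)·D = 7x³ − 7x² + 21x. Remainder: −6x² + 6x − 27.
Step 6: lead(−6x² + 6x − 27) ÷ lead(D) = −6x² ÷ x² = −6. Subtract (−6)·D = −6x² + 6x − 18. Remainder: −9.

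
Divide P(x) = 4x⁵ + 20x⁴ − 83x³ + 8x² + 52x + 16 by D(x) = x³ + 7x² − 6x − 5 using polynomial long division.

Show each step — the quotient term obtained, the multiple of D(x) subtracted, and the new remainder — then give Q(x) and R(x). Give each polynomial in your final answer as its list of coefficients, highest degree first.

Step 1: lead(4x⁵ + 20x⁴ − 83x³ + 8x² + 52x + 16) ÷ lead(D) = 4x⁵ ÷ x³ = 4x². Subtract (4x²)·D = 4x⁵ + 28x⁴ − 24x³ − 20x². Remainder: −8x⁴ − 59x³ + 28x² + 52x + 16.
Step 2: lead(−8x⁴ − 59x³ + 28x² + 52x + 16) ÷ lead(D) = −8x⁴ ÷ x³ = −8x. Subtract (−8x)·D = −8x⁴ − 56x³ + 48x² + 40x. Remainder: −3x³ − 20x² + 12x + 16.
Step 3: lead(−3x³ − 20x² + 12x + 16) ÷ lead(D) = −3x³ ÷ x³ = −3. Subtract (−3)·D = −3x³ − 21x² + 18x + 15. Remainder: x² − 6x + 1.

Q = [4, -8, -3]; R = [1, -6, 1]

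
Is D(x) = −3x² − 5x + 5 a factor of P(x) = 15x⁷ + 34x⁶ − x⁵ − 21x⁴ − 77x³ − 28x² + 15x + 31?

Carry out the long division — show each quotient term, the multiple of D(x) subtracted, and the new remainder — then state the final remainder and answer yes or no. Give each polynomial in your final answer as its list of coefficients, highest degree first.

R = [1], so D(x) is not a factor of P(x). no

Step 1: lead(15x⁷ + 34x⁶ − x⁵ − 21x⁴ − 77x³ − 28x² + 15x + 31) ÷ lead(D) = 15x⁷ ÷ −3x² = −5x⁵. Subtract (−5x⁵)·D = 15x⁷ + 25x⁶ − 25x⁵. Remainder: 9x⁶ + 24x⁵ − 21x⁴ − 77x³ − 28x² + 15x + 31.
Step 2: lead(9x⁶ + 24x⁵ − 21x⁴ − 77x³ − 28x² + 15x + 31) ÷ lead(D) = 9x⁶ ÷ −3x² = −3x⁴. Subtract (−3x⁴)·D = 9x⁶ + 15x⁵ − 15x⁴. Remainder: 9x⁵ − 6x⁴ − 77x³ − 28x² + 15x + 31.
Step 3: lead(9x⁵ − 6x⁴ − 77x³ − 28x² + 15x + 31) ÷ lead(D) = 9x⁵ ÷ −3x² = −3x³. Subtract (−3x³)·D = 9x⁵ + 15x⁴ − 15x³. Remainder: −21x⁴ − 62x³ − 28x² + 15x + 31.
Step 4: lead(−21x⁴ − 62x³ − 28x² + 15x + 31) ÷ lead(D) = −21x⁴ ÷ −3x² = 7x². Subtract (7x²)·D = −21x⁴ − 35x³ + 35x². Remainder: −27x³ − 63x² + 15x + 31.
Step 5: lead(−27x³ − 63x² + 15x + 31) ÷ lead(D) = −27x³ ÷ −3x² = 9x. Subtract (9x)·D = −27x³ − 45x² + 45x. Remainder: −18x² − 30x + 31.
Step 6: lead(−18x² − 30x + 31) ÷ lead(D) = −18x² ÷ −3x² = 6. Subtract (6)·D = −18x² − 30x + 30. Remainder: 1.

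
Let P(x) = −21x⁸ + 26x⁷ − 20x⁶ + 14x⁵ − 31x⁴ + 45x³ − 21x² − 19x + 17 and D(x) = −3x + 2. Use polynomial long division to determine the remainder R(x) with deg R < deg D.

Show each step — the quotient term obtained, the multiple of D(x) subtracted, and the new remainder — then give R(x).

Step 1: lead(−21x⁸ + 26x⁷ − 20x⁶ + 14x⁵ − 31x⁴ + 45x³ − 21x² − 19x + 17) ÷ lead(D) = −21x⁸ ÷ −3x = 7x⁷. Subtract (7x⁷)·D = −21x⁸ + 14x⁷. Remainder: 12x⁷ − 20x⁶ + 14x⁵ − 31x⁴ + 45x³ − 21x² − 19x + 17.
Step 2: lead(12x⁷ − 20x⁶ + 14x⁵ − 31x⁴ + 45x³ − 21x² − 19x + 17) ÷ lead(D) = 12x⁷ ÷ −3x = −4x⁶. Subtract (−4x⁶)·D = 12x⁷ − 8x⁶. Remainder: −12x⁶ + 14x⁵ − 31x⁴ + 45x³ − 21x² − 19x + 17.
Step 3: lead(−12x⁶ + 14x⁵ − 31x⁴ + 45x³ − 21x² − 19x + 17) ÷ lead(D) = −12x⁶ ÷ −3x = 4x⁵. Subtract (4x⁵)·D = −12x⁶ + 8x⁵. Remainder: 6x⁵ − 31x⁴ + 45x³ − 21x² − 19x + 17.
Step 4: lead(6x⁵ − 31x⁴ + 45x³ − 21x² − 19x + 17) ÷ lead(D) = 6x⁵ ÷ −3x = −2x⁴. Subtract (−2x⁴)·D = 6x⁵ − 4x⁴. Remainder: −27x⁴ + 45x³ − 21x² − 19x + 17.
Step 5: lead(−27x⁴ + 45x³ − 21x² − 19x + 17) ÷ lead(D) = −27x⁴ ÷ −3x = 9x³. Subtract (9x³)·D = −27x⁴ + 18x³. Remainder: 27x³ − 21x² − 19x + 17.
Step 6: lead(27x³ − 21x² − 19x + 17) ÷ lead(D) = 27x³ ÷ −3x = −9x². Subtract (−9x²)·D = 27x³ − 18x². Remainder: −3x² − 19x + 17.
Step 7: lead(−3x² − 19x + 17) ÷ lead(D) = −3x² ÷ −3x = x. Subtract (x)·D = −3x² + 2x. Remainder: −21x + 17.
Step 8: lead(−21x + 17) ÷ lead(D) = −21x ÷ −3x = 7. Subtract (7)·D = −21x + 14. Remainder: 3.

R(x) = 3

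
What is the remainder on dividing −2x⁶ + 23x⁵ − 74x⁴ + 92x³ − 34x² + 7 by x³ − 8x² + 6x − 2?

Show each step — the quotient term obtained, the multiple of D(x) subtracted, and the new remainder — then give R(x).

Step 1: lead(−2x⁶ + 23x⁵ − 74x⁴ + 92x³ − 34x² + 7) ÷ lead(D) = −2x⁶ ÷ x³ = −2x³. Subtract (−2x³)·D = −2x⁶ + 16x⁵ − 12x⁴ + 4x³. Remainder: 7x⁵ − 62x⁴ + 88x³ − 34x² + 7.
Step 2: lead(7x⁵ − 62x⁴ + 88x³ − 34x² + 7) ÷ lead(D) = 7x⁵ ÷ x³ = 7x². Subtract (7x²)·D = 7x⁵ − 56x⁴ + 42x³ − 14x². Remainder: −6x⁴ + 46x³ − 20x² + 7.
Step 3: lead(−6x⁴ + 46x³ − 20x² + 7) ÷ lead(D) = −6x⁴ ÷ x³ = −6x. Subtract (−6x)·D = −6x⁴ + 48x³ − 36x² + 12x. Remainder: −2x³ + 16x² − 12x + 7.
Step 4: lead(−2x³ + 16x² − 12x + 7) ÷ lead(D) = −2x³ ÷ x³ = −2. Subtract (−2)·D = −2x³ + 16x² − 12x + 4. Remainder: 3.

R(x) = 3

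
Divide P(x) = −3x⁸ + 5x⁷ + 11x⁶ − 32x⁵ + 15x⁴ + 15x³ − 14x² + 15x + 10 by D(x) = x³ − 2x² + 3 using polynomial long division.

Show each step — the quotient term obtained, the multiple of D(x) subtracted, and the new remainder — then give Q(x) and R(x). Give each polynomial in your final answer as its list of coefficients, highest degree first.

Step 1: lead(−3x⁸ + 5x⁷ + 11x⁶ − 32x⁵ + 15x⁴ + 15x³ − 14x² + 15x + 10) ÷ lead(D) = −3x⁸ ÷ x³ = −3x⁵. Subtract (−3x⁵)·D = −3x⁸ + 6x⁷ − 9x⁵. Remainder: −x⁷ + 11x⁶ − 23x⁵ + 15x⁴ + 15x³ − 14x² + 15x + 10.
Step 2: lead(−x⁷ + 11x⁶ − 23x⁵ + 15x⁴ + 15x³ − 14x² + 15x + 10) ÷ lead(D) = −x⁷ ÷ x³ = −x⁴. Subtract (−x⁴)·D = −x⁷ + 2x⁶ − 3x⁴. Remainder: 9x⁶ − 23x⁵ + 18x⁴ + 15x³ − 14x² + 15x + 10.
Step 3: lead(9x⁶ − 23x⁵ + 18x⁴ + 15x³ − 14x² + 15x + 10) ÷ lead(D) = 9x⁶ ÷ x³ = 9x³. Subtract (9x³)·D = 9x⁶ − 18x⁵ + 27x³. Remainder: −5x⁵ + 18x⁴ − 12x³ − 14x² + 15x + 10.
Step 4: lead(−5x⁵ + 18x⁴ − 12x³ − 14x² + 15x + 10) ÷ lead(D) = −5x⁵ ÷ x³ = −5x². Subtract (−5x²)·D = −5x⁵ + 10x⁴ − 15x². Remainder: 8x⁴ − 12x³ + x² + 15x + 10.
Step 5: lead(8x⁴ − 12x³ + x² + 15x + 10) ÷ lead(D) = 8x⁴ ÷ x³ = 8x. Subtract (8x)·D = 8x⁴ − 16x³ + 24x. Remainder: 4x³ + x² − 9x + 10.
Step 6: lead(4x³ + x² − 9x + 10) ÷ lead(D) = 4x³ ÷ x³ = 4. Subtract (4)·D = 4x³ − 8x² + 12. Remainder: 9x² − 9x − 2.

Q = [-3, -1, 9, -5, 8, 4]; R = [9, -9, -2]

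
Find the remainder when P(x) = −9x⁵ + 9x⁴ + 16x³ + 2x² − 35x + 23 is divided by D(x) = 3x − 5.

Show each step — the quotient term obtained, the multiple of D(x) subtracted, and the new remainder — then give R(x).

R(x) = −2

Step 1: lead(−9x⁵ + 9x⁴ + 16x³ + 2x² − 35x + 23) ÷ lead(D) = −9x⁵ ÷ 3x = −3x⁴. Subtract (−3x⁴)·D = −9x⁵ + 15x⁴. Remainder: −6x⁴ + 16x³ + 2x² − 35x + 23.
Step 2: lead(−6x⁴ + 16x³ + 2x² − 35x + 23) ÷ lead(D) = −6x⁴ ÷ 3x = −2x³. Subtract (−2x³)·D = −6x⁴ + 10x³. Remainder: 6x³ + 2x² − 35x + 23.
Step 3: lead(6x³ + 2x² − 35x + 23) ÷ lead(D) = 6x³ ÷ 3x = 2x². Subtract (2x²)·D = 6x³ − 10x². Remainder: 12x² − 35x + 23.
Step 4: lead(12x² − 35x + 23) ÷ lead(D) = 12x² ÷ 3x = 4x. Subtract (4x)·D = 12x² − 20x. Remainder: −15x + 23.
Step 5: lead(−15x + 23) ÷ lead(D) = −15x ÷ 3x = −5. Subtract (−5)·D = −15x + 25. Remainder: −2.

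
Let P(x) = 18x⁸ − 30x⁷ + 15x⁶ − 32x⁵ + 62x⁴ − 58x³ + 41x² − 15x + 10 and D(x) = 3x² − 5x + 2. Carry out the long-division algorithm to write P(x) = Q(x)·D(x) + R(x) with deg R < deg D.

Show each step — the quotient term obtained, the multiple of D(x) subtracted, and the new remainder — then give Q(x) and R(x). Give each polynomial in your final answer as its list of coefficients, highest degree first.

Q = [6, 0, 1, -9, 5, -5, 2]; R = [5, 6]

Step 1: lead(18x⁸ − 30x⁷ + 15x⁶ − 32x⁵ + 62x⁴ − 58x³ + 41x² − 15x + 10) ÷ lead(D) = 18x⁸ ÷ 3x² = 6x⁶. Subtract (6x⁶)·D = 18x⁸ − 30x⁷ + 12x⁶. Remainder: 3x⁶ − 32x⁵ + 62x⁴ − 58x³ + 41x² − 15x + 10.
Step 2: lead(3x⁶ − 32x⁵ + 62x⁴ − 58x³ + 41x² − 15x + 10) ÷ lead(D) = 3x⁶ ÷ 3x² = x⁴. Subtract (x⁴)·D = 3x⁶ − 5x⁵ + 2x⁴. Remainder: −27x⁵ + 60x⁴ − 58x³ + 41x² − 15x + 10.
Step 3: lead(−27x⁵ + 60x⁴ − 58x³ + 41x² − 15x + 10) ÷ lead(D) = −27x⁵ ÷ 3x² = −9x³. Subtract (−9x³)·D = −27x⁵ + 45x⁴ − 18x³. Remainder: 15x⁴ − 40x³ + 41x² − 15x + 10.
Step 4: lead(15x⁴ − 40x³ + 41x² − 15x + 10) ÷ lead(D) = 15x⁴ ÷ 3x² = 5x². Subtract (5x²)·D = 15x⁴ − 25x³ + 10x². Remainder: −15x³ + 31x² − 15x + 10.
Step 5: lead(−15x³ + 31x² − 15x + 10) ÷ lead(D) = −15x³ ÷ 3x² = −5x. Subtract (−5x)·D = −15x³ + 25x² − 10x. Remainder: 6x² − 5x + 10.
Step 6: lead(6x² − 5x + 10) ÷ lead(D) = 6x² ÷ 3x² = 2. Subtract (2)·D = 6x² − 10x + 4. Remainder: 5x + 6.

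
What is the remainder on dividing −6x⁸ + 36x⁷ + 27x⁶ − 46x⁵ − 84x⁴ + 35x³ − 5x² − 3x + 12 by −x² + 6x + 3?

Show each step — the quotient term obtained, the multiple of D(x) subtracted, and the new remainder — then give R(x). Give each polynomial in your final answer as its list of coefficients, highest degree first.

R = [6]

Step 1: lead(−6x⁸ + 36x⁷ + 27x⁶ − 46x⁵ − 84x⁴ + 35x³ − 5x² − 3x + 12) ÷ lead(D) = −6x⁸ ÷ −x² = 6x⁶. Subtract (6x⁶)·D = −6x⁸ + 36x⁷ + 18x⁶. Remainder: 9x⁶ − 46x⁵ − 84x⁴ + 35x³ − 5x² − 3x + 12.
Step 2: lead(9x⁶ − 46x⁵ − 84x⁴ + 35x³ − 5x² − 3x + 12) ÷ lead(D) = 9x⁶ ÷ −x² = −9x⁴. Subtract (−9x⁴)·D = 9x⁶ − 54x⁵ − 27x⁴. Remainder: 8x⁵ − 57x⁴ + 35x³ − 5x² − 3x + 12.
Step 3: lead(8x⁵ − 57x⁴ + 35x³ − 5x² − 3x + 12) ÷ lead(D) = 8x⁵ ÷ −x² = −8x³. Subtract (−8x³)·D = 8x⁵ − 48x⁴ − 24x³. Remainder: −9x⁴ + 59x³ − 5x² − 3x + 12.
Step 4: lead(−9x⁴ + 59x³ − 5x² − 3x + 12) ÷ lead(D) = −9x⁴ ÷ −x² = 9x². Subtract (9x²)·D = −9x⁴ + 54x³ + 27x². Remainder: 5x³ − 32x² − 3x + 12.
Step 5: lead(5x³ − 32x² − 3x + 12) ÷ lead(D) = 5x³ ÷ −x² = −5x. Subtract (−5x)·D = 5x³ − 30x² − 15x. Remainder: −2x² + 12x + 12.
Step 6: lead(−2x² + 12x + 12) ÷ lead(D) = −2x² ÷ −x² = 2. Subtract (2)·D = −2x² + 12x + 6. Remainder: 6.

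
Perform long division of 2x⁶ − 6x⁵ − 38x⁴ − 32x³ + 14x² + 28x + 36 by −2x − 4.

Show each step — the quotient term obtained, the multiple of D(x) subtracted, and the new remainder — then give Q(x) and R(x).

Step 1: lead(2x⁶ − 6x⁵ − 38x⁴ − 32x³ + 14x² + 28x + 36) ÷ lead(D) = 2x⁶ ÷ −2x = −x⁵. Subtract (−x⁵)·D = 2x⁶ + 4x⁵. Remainder: −10x⁵ − 38x⁴ − 32x³ + 14x² + 28x + 36.
Step 2: lead(−10x⁵ − 38x⁴ − 32x³ + 14x² + 28x + 36) ÷ lead(D) = −10x⁵ ÷ −2x = 5x⁴. Subtract (5x⁴)·D = −10x⁵ − 20x⁴. Remainder: −18x⁴ − 32x³ + 14x² + 28x + 36.
Step 3: lead(−18x⁴ − 32x³ + 14x² + 28x + 36) ÷ lead(D) = −18x⁴ ÷ −2x = 9x³. Subtract (9x³)·D = −18x⁴ − 36x³. Remainder: 4x³ + 14x² + 28x + 36.
Step 4: lead(4x³ + 14x² + 28x + 36) ÷ lead(D) = 4x³ ÷ −2x = −2x². Subtract (−2x²)·D = 4x³ + 8x². Remainder: 6x² + 28x + 36.
Step 5: lead(6x² + 28x + 36) ÷ lead(D) = 6x² ÷ −2x = −3x. Subtract (−3x)·D = 6x² + 12x. Remainder: 16x + 36.
Step 6: lead(16x + 36) ÷ lead(D) = 16x ÷ −2x = −8. Subtract (−8)·D = 16x + 32. Remainder: 4.

Q(x) = −x⁵ + 5x⁴ + 9x³ − 2x² − 3x − 8; R(x) = 4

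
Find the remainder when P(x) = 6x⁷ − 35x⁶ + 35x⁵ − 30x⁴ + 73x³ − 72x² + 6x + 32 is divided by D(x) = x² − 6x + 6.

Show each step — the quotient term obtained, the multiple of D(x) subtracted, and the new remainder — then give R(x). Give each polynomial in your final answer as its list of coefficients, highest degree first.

Step 1: lead(6x⁷ − 35x⁶ + 35x⁵ − 30x⁴ + 73x³ − 72x² + 6x + 32) ÷ lead(D) = 6x⁷ ÷ x² = 6x⁵. Subtract (6x⁵)·D = 6x⁷ − 36x⁶ + 36x⁵. Remainder: x⁶ − x⁵ − 30x⁴ + 73x³ − 72x² + 6x + 32.
Step 2: lead(x⁶ − x⁵ − 30x⁴ + 73x³ − 72x² + 6x + 32) ÷ lead(D) = x⁶ ÷ x² = x⁴. Subtract (x⁴)·D = x⁶ − 6x⁵ + 6x⁴. Remainder: 5x⁵ − 36x⁴ + 73x³ − 72x² + 6x + 32.
Step 3: lead(5x⁵ − 36x⁴ + 73x³ − 72x² + 6x + 32) ÷ lead(D) = 5x⁵ ÷ x² = 5x³. Subtract (5x³)·D = 5x⁵ − 30x⁴ + 30x³. Remainder: −6x⁴ + 43x³ − 72x² + 6x + 32.
Step 4: lead(−6x⁴ + 43x³ − 72x² + 6x + 32) ÷ lead(D) = −6x⁴ ÷ x² = −6x². Subtract (−6x²)·D = −6x⁴ + 36x³ − 36x². Remainder: 7x³ − 36x² + 6x + 32.
Step 5: lead(7x³ − 36x² + 6x + 32) ÷ lead(D) = 7x³ ÷ x² = 7x. Subtract (7x)·D = 7x³ − 42x² + 42x. Remainder: 6x² − 36x + 32.
Step 6: lead(6x² − 36x + 32) ÷ lead(D) = 6x² ÷ x² = 6. Subtract (6)·D = 6x² − 36x + 36. Remainder: −4.

R = [-4]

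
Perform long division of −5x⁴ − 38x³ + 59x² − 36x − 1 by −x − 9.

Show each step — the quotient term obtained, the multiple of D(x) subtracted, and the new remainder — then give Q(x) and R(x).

Step 1: lead(−5x⁴ − 38x³ + 59x² − 36x − 1) ÷ lead(D) = −5x⁴ ÷ −x = 5x³. Subtract (5x³)·D = −5x⁴ − 45x³. Remainder: 7x³ + 59x² − 36x − 1.
Step 2: lead(7x³ + 59x² − 36x − 1) ÷ lead(D) = 7x³ ÷ −x = −7x². Subtract (−7x²)·D = 7x³ + 63x². Remainder: −4x² − 36x − 1.
Step 3: lead(−4x² − 36x − 1) ÷ lead(D) = −4x² ÷ −x = 4x. Subtract (4x)·D = −4x² − 36x. Remainder: −1.

Q(x) = 5x³ − 7x² + 4x; R(x) = −1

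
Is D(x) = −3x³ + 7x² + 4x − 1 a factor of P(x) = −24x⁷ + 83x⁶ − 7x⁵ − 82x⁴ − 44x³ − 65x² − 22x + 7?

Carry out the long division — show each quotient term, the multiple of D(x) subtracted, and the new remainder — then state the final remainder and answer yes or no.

R(x) = 0, so D(x) is a factor of P(x). yes

Step 1: lead(−24x⁷ + 83x⁶ − 7x⁵ − 82x⁴ − 44x³ − 65x² − 22x + 7) ÷ lead(D) = −24x⁷ ÷ −3x³ = 8x⁴. Subtract (8x⁴)·D = −24x⁷ + 56x⁶ + 32x⁵ − 8x⁴. Remainder: 27x⁶ − 39x⁵ − 74x⁴ − 44x³ − 65x² − 22x + 7.
Step 2: lead(27x⁶ − 39x⁵ − 74x⁴ − 44x³ − 65x² − 22x + 7) ÷ lead(D) = 27x⁶ ÷ −3x³ = −9x³. Subtract (−9x³)·D = 27x⁶ − 63x⁵ − 36x⁴ + 9x³. Remainder: 24x⁵ − 38x⁴ − 53x³ − 65x² − 22x + 7.
Step 3: lead(24x⁵ − 38x⁴ − 53x³ − 65x² − 22x + 7) ÷ lead(D) = 24x⁵ ÷ −3x³ = −8x². Subtract (−8x²)·D = 24x⁵ − 56x⁴ − 32x³ + 8x². Remainder: 18x⁴ − 21x³ − 73x² − 22x + 7.
Step 4: lead(18x⁴ − 21x³ − 73x² − 22x + 7) ÷ lead(D) = 18x⁴ ÷ −3x³ = −6x. Subtract (−6x)·D = 18x⁴ − 42x³ − 24x² + 6x. Remainder: 21x³ − 49x² − 28x + 7.
Step 5: lead(21x³ − 49x² − 28x + 7) ÷ lead(D) = 21x³ ÷ −3x³ = −7. Subtract (−7)·D = 21x³ − 49x² − 28x + 7. Remainder: 0.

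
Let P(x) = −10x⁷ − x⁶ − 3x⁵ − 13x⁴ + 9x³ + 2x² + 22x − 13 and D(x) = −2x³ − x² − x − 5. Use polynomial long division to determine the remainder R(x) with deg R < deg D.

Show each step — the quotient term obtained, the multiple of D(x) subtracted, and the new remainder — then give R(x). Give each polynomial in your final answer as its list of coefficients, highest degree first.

R = [2]

Step 1: lead(−10x⁷ − x⁶ − 3x⁵ − 13x⁴ + 9x³ + 2x² + 22x − 13) ÷ lead(D) = −10x⁷ ÷ −2x³ = 5x⁴. Subtract (5x⁴)·D = −10x⁷ − 5x⁶ − 5x⁵ − 25x⁴. Remainder: 4x⁶ + 2x⁵ + 12x⁴ + 9x³ + 2x² + 22x − 13.
Step 2: lead(4x⁶ + 2x⁵ + 12x⁴ + 9x³ + 2x² + 22x − 13) ÷ lead(D) = 4x⁶ ÷ −2x³ = −2x³. Subtract (−2x³)·D = 4x⁶ + 2x⁵ + 2x⁴ + 10x³. Remainder: 10x⁴ − x³ + 2x² + 22x − 13.
Step 3: lead(10x⁴ − x³ + 2x² + 22x − 13) ÷ lead(D) = 10x⁴ ÷ −2x³ = −5x. Subtract (−5x)·D = 10x⁴ + 5x³ + 5x² + 25x. Remainder: −6x³ − 3x² − 3x − 13.
Step 4: lead(−6x³ − 3x² − 3x − 13) ÷ lead(D) = −6x³ ÷ −2x³ = 3. Subtract (3)·D = −6x³ − 3x² − 3x − 15. Remainder: 2.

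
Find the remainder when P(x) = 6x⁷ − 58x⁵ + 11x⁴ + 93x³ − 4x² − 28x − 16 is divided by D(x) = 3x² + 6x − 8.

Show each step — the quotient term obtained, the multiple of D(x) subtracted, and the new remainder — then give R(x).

Step 1: lead(6x⁷ − 58x⁵ + 11x⁴ + 93x³ − 4x² − 28x − 16) ÷ lead(D) = 6x⁷ ÷ 3x² = 2x⁵. Subtract (2x⁵)·D = 6x⁷ + 12x⁶ − 16x⁵. Remainder: −12x⁶ − 42x⁵ + 11x⁴ + 93x³ − 4x² − 28x − 16.
Step 2: lead(−12x⁶ − 42x⁵ + 11x⁴ + 93x³ − 4x² − 28x − 16) ÷ lead(D) = −12x⁶ ÷ 3x² = −4x⁴. Subtract (−4x⁴)·D = −12x⁶ − 24x⁵ + 32x⁴. Remainder: −18x⁵ − 21x⁴ + 93x³ − 4x² − 28x − 16.
Step 3: lead(−18x⁵ − 21x⁴ + 93x³ − 4x² − 28x − 16) ÷ lead(D) = −18x⁵ ÷ 3x² = −6x³. Subtract (−6x³)·D = −18x⁵ − 36x⁴ + 48x³. Remainder: 15x⁴ + 45x³ − 4x² − 28x − 16.
Step 4: lead(15x⁴ + 45x³ − 4x² − 28x − 16) ÷ lead(D) = 15x⁴ ÷ 3x² = 5x². Subtract (5x²)·D = 15x⁴ + 30x³ − 40x². Remainder: 15x³ + 36x² − 28x − 16.
Step 5: lead(15x³ + 36x² − 28x − 16) ÷ lead(D) = 15x³ ÷ 3x² = 5x. Subtract (5x)·D = 15x³ + 30x² − 40x. Remainder: 6x² + 12x − 16.
Step 6: lead(6x² + 12x − 16) ÷ lead(D) = 6x² ÷ 3x² = 2. Subtract (2)·D = 6x² + 12x − 16. Remainder: 0.

R(x) = 0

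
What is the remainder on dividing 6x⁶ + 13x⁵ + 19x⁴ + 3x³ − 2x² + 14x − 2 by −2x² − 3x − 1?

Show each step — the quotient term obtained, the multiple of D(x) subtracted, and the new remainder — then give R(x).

Step 1: lead(6x⁶ + 13x⁵ + 19x⁴ + 3x³ − 2x² + 14x − 2) ÷ lead(D) = 6x⁶ ÷ −2x² = −3x⁴. Subtract (−3x⁴)·D = 6x⁶ + 9x⁵ + 3x⁴. Remainder: 4x⁵ + 16x⁴ + 3x³ − 2x² + 14x − 2.
Step 2: lead(4x⁵ + 16x⁴ + 3x³ − 2x² + 14x − 2) ÷ lead(D) = 4x⁵ ÷ −2x² = −2x³. Subtract (−2x³)·D = 4x⁵ + 6x⁴ + 2x³. Remainder: 10x⁴ + x³ − 2x² + 14x − 2.
Step 3: lead(10x⁴ + x³ − 2x² + 14x − 2) ÷ lead(D) = 10x⁴ ÷ −2x² = −5x². Subtract (−5x²)·D = 10x⁴ + 15x³ + 5x². Remainder: −14x³ − 7x² + 14x − 2.
Step 4: lead(−14x³ − 7x² + 14x − 2) ÷ lead(D) = −14x³ ÷ −2x² = 7x. Subtract (7x)·D = −14x³ − 21x² − 7x. Remainder: 14x² + 21x − 2.
Step 5: lead(14x² + 21x − 2) ÷ lead(D) = 14x² ÷ −2x² = −7. Subtract (−7)·D = 14x² + 21x + 7. Remainder: −9.

R(x) = −9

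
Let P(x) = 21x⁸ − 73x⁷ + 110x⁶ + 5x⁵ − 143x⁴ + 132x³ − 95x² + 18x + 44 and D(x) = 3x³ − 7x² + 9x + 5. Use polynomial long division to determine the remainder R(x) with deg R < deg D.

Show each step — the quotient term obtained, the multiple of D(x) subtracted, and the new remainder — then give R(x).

R(x) = 9

Step 1: lead(21x⁸ − 73x⁷ + 110x⁶ + 5x⁵ − 143x⁴ + 132x³ − 95x² + 18x + 44) ÷ lead(D) = 21x⁸ ÷ 3x³ = 7x⁵. Subtract (7x⁵)·D = 21x⁸ − 49x⁷ + 63x⁶ + 35x⁵. Remainder: −24x⁷ + 47x⁶ − 30x⁵ − 143x⁴ + 132x³ − 95x² + 18x + 44.
Step 2: lead(−24x⁷ + 47x⁶ − 30x⁵ − 143x⁴ + 132x³ − 95x² + 18x + 44) ÷ lead(D) = −24x⁷ ÷ 3x³ = −8x⁴. Subtract (−8x⁴)·D = −24x⁷ + 56x⁶ − 72x⁵ − 40x⁴. Remainder: −9x⁶ + 42x⁵ − 103x⁴ + 132x³ − 95x² + 18x + 44.
Step 3: lead(−9x⁶ + 42x⁵ − 103x⁴ + 132x³ − 95x² + 18x + 44) ÷ lead(D) = −9x⁶ ÷ 3x³ = −3x³. Subtract (−3x³)·D = −9x⁶ + 21x⁵ − 27x⁴ − 15x³. Remainder: 21x⁵ − 76x⁴ + 147x³ − 95x² + 18x + 44.
Step 4: lead(21x⁵ − 76x⁴ + 147x³ − 95x² + 18x + 44) ÷ lead(D) = 21x⁵ ÷ 3x³ = 7x². Subtract (7x²)·D = 21x⁵ − 49x⁴ + 63x³ + 35x². Remainder: −27x⁴ + 84x³ − 130x² + 18x + 44.
Step 5: lead(−27x⁴ + 84x³ − 130x² + 18x + 44) ÷ lead(D) = −27x⁴ ÷ 3x³ = −9x. Subtract (−9x)·D = −27x⁴ + 63x³ − 81x² − 45x. Remainder: 21x³ − 49x² + 63x + 44.
Step 6: lead(21x³ − 49x² + 63x + 44) ÷ lead(D) = 21x³ ÷ 3x³ = 7. Subtract (7)·D = 21x³ − 49x² + 63x + 35. Remainder: 9.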